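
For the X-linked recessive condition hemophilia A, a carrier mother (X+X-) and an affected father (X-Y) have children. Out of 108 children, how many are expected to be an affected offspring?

Cross: X+X- × X-Y
Offspring: 1 X+X-, 1 X+Y, 1 X-X-, 1 X-Y
Probability of an affected offspring: 2/4 = 1/2
Expected count = 1/2 × 108 = 54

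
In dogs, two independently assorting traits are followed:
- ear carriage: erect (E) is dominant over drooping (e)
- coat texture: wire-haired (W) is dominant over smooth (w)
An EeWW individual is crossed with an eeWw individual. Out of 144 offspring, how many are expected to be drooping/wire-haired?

Dihybrid cross EeWW × eeWw — consider each gene separately:
ear carriage: Ee × ee → 2 Ee, 2 ee → 2 E_ : 2 ee (out of 4)
coat texture: WW × Ww → 2 WW, 2 Ww → 4 W_ (out of 4)
Combine (counts out of 4 × 4 = 16): erect/wire-haired (E_W_) = 2×4 = 8; drooping/wire-haired (eeW_) = 2×4 = 8
Phenotype counts (out of 16): 8 erect/wire-haired, 8 drooping/wire-haired
drooping/wire-haired: 8 out of 16 → fraction 1/2
Expected count = 1/2 × 144 = 72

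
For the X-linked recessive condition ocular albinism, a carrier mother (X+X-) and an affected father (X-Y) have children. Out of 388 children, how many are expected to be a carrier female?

Cross: X+X- × X-Y
Offspring: 1 X+X-, 1 X+Y, 1 X-X-, 1 X-Y
Probability of a carrier female: 1/4
Expected count = 1/4 × 388 = 97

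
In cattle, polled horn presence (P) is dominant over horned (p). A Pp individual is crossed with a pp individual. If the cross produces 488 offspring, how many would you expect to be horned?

Punnett square for Pp × pp:
Offspring genotypes: 2 Pp, 2 pp
polled: 2, horned: 2
horned: 2 out of 4 → fraction 1/2
Expected count = 1/2 × 488 = 244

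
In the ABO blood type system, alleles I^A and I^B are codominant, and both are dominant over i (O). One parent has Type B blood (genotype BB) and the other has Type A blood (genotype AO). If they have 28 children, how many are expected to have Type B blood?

Cross: BB × AO
Possible offspring genotypes: 2 AB, 2 BO
Blood type counts: 2 Type AB, 2 Type B
Probability of Type B: 2/4 = 1/2
Expected count = 1/2 × 28 = 14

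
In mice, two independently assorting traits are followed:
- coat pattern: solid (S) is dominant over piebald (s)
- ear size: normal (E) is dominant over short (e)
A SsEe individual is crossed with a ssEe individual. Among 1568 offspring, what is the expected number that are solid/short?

Dihybrid cross SsEe × ssEe — consider each gene separately:
coat pattern: Ss × ss → 2 Ss, 2 ss → 2 S_ : 2 ss (out of 4)
ear size: Ee × Ee → 1 EE, 2 Ee, 1 ee → 3 E_ : 1 ee (out of 4)
Combine (counts out of 4 × 4 = 16): solid/normal (S_E_) = 2×3 = 6; solid/short (S_ee) = 2×1 = 2; piebald/normal (ssE_) = 2×3 = 6; piebald/short (ssee) = 2×1 = 2
Phenotype counts (out of 16): 6 solid/normal, 2 solid/short, 6 piebald/normal, 2 piebald/short
solid/short: 2 out of 16 → fraction 1/8
Expected count = 1/8 × 1568 = 196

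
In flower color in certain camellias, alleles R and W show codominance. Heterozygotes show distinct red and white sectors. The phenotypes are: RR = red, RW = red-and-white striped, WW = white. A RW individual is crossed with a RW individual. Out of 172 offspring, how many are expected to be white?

Punnett square for RW × RW:
Offspring genotypes: 1 RR, 2 RW, 1 WW
Phenotype counts: 1 red, 2 red-and-white striped, 1 white
white: 1 out of 4 → fraction 1/4
Expected count = 1/4 × 172 = 43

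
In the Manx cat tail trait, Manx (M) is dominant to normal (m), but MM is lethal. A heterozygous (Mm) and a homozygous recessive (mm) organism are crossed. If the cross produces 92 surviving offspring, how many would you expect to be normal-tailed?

Cross: Mm × mm
Punnett square offspring (before lethality): 2 Mm, 2 mm
No MM offspring are produced in this cross.
normal-tailed: 2 out of 4 → fraction 1/2
Expected count = 1/2 × 92 = 46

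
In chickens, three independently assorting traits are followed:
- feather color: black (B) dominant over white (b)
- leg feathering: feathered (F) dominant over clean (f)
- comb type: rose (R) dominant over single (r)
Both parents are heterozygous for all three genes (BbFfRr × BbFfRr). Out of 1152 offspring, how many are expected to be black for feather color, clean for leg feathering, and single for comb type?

Trihybrid cross: BbFfRr × BbFfRr
Each trait segregates independently with a 3:1 phenotypic ratio, so each gene contributes 3/4 (dominant) or 1/4 (recessive).
Target: black (feather color), clean (leg feathering), single (comb type)
Probability = product of independent per-trait probabilities
= 3/4 × 1/4 × 1/4 = 3/64
Expected count = 3/64 × 1152 = 54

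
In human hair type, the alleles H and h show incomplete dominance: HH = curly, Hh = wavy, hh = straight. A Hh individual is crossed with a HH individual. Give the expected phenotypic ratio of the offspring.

Punnett square for Hh × HH:
Offspring genotypes: 2 HH, 2 Hh
Phenotype counts: 2 curly, 2 wavy
Ratio: 1 curly : 1 wavy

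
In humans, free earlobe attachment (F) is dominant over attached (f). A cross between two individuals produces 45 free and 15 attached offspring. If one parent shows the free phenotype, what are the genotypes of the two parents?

Observed offspring: 45 free, 15 attached
The observed ratio simplifies to 3:1. Attached (ff) offspring appear, so each parent must contribute one f allele. The parent stated to show free carries F, so it is Ff. The other parent is then either Ff or ff: Ff × ff would give a 1:1 split, whereas Ff × Ff gives 3:1 — matching the data. So both parents are heterozygous (Ff × Ff).
Parent genotypes: Ff × Ff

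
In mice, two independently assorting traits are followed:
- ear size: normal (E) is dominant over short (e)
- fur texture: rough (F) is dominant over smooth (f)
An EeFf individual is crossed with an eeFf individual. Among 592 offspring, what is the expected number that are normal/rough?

Dihybrid cross EeFf × eeFf — consider each gene separately:
ear size: Ee × ee → 2 Ee, 2 ee → 2 E_ : 2 ee (out of 4)
fur texture: Ff × Ff → 1 FF, 2 Ff, 1 ff → 3 F_ : 1 ff (out of 4)
Combine (counts out of 4 × 4 = 16): normal/rough (E_F_) = 2×3 = 6; normal/smooth (E_ff) = 2×1 = 2; short/rough (eeF_) = 2×3 = 6; short/smooth (eeff) = 2×1 = 2
Phenotype counts (out of 16): 6 normal/rough, 2 normal/smooth, 6 short/rough, 2 short/smooth
normal/rough: 6 out of 16 → fraction 3/8
Expected count = 3/8 × 592 = 222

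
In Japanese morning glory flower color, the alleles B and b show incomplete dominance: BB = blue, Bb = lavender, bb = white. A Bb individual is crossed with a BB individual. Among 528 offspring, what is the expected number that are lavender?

Punnett square for Bb × BB:
Offspring genotypes: 2 BB, 2 Bb
Phenotype counts: 2 blue, 2 lavender
lavender: 2 out of 4 → fraction 1/2
Expected count = 1/2 × 528 = 264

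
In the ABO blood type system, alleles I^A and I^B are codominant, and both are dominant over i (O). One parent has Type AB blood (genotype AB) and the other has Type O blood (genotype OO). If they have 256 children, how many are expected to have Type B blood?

Cross: AB × OO
Possible offspring genotypes: 2 AO, 2 BO
Blood type counts: 2 Type A, 2 Type B
Probability of Type B: 2/4 = 1/2
Expected count = 1/2 × 256 = 128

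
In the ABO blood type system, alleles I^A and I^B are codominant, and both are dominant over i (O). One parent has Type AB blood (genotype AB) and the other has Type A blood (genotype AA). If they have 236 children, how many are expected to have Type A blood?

Cross: AB × AA
Possible offspring genotypes: 2 AA, 2 AB
Blood type counts: 2 Type A, 2 Type AB
Probability of Type A: 2/4 = 1/2
Expected count = 1/2 × 236 = 118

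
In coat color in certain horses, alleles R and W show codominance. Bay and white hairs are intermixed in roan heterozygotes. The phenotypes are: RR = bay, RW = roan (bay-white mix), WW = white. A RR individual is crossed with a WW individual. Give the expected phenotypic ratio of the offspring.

Punnett square for RR × WW:
Offspring genotypes: 4 RW
Phenotype counts: 4 roan (bay-white mix)
Ratio: all roan (bay-white mix)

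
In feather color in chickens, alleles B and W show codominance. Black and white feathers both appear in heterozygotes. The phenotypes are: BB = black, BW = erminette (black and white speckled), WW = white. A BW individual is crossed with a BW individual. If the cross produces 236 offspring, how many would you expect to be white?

Punnett square for BW × BW:
Offspring genotypes: 1 BB, 2 BW, 1 WW
Phenotype counts: 1 black, 2 erminette (black and white speckled), 1 white
white: 1 out of 4 → fraction 1/4
Expected count = 1/4 × 236 = 59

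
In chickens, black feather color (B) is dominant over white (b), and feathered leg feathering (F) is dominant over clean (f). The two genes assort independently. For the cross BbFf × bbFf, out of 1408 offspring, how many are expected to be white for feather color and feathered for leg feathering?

Dihybrid cross BbFf × bbFf — consider each gene separately:
feather color: Bb × bb → 2 Bb, 2 bb → 2 B_ : 2 bb (out of 4)
leg feathering: Ff × Ff → 1 FF, 2 Ff, 1 ff → 3 F_ : 1 ff (out of 4)
Looking for: white (bb) and feathered (F_)
P(white) = 2/4, P(feathered) = 3/4
P(both) = 2/4 × 3/4 = 6/16 = 3/8
Expected count = 3/8 × 1408 = 528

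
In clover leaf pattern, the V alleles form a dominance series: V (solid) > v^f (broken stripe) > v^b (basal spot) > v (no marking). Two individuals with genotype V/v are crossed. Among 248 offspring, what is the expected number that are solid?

Cross: V/v × V/v
Allele dominance: V > v^f > v^b > v
Offspring genotypes: 1 V/V, 2 V/v, 1 v/v
Phenotype counts: 3 solid, 1 unmarked
solid: 3 out of 4 → fraction 3/4
Expected count = 3/4 × 248 = 186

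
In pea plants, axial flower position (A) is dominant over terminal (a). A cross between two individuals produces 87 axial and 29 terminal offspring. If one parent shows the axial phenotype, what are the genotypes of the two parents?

Observed offspring: 87 axial, 29 terminal
The observed ratio simplifies to 3:1. Terminal (aa) offspring appear, so each parent must contribute one a allele. The parent stated to show axial carries A, so it is Aa. The other parent is then either Aa or aa: Aa × aa would give a 1:1 split, whereas Aa × Aa gives 3:1 — matching the data. So both parents are heterozygous (Aa × Aa).
Parent genotypes: Aa × Aa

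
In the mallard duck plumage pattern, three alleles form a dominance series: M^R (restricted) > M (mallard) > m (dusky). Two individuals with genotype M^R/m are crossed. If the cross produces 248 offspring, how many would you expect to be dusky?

Cross: M^R/m × M^R/m
Allele dominance: M^R > M > m
Offspring genotypes: 1 M^R/M^R, 2 M^R/m, 1 m/m
Phenotype counts: 3 restricted, 1 dusky
dusky: 1 out of 4 → fraction 1/4
Expected count = 1/4 × 248 = 62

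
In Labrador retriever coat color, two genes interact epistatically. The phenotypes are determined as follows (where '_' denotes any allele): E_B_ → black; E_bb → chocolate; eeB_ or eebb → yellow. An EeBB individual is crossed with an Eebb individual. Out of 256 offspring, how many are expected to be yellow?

Cross: EeBB × Eebb — consider each gene separately:
E gene: Ee × Ee → 1 EE, 2 Ee, 1 ee → 3 E_ : 1 ee (out of 4)
B gene: BB × bb → 4 Bb → 4 B_ (out of 4)
Genotype classes (out of 4 × 4 = 16): E_B_ = 3×4 = 12; eeB_ = 1×4 = 4
Apply the phenotype rules: E_B_ (12) → black; eeB_ (4) → yellow
Phenotype counts (out of 16): 12 black, 4 yellow
yellow: 4 out of 16 → fraction 1/4
Expected count = 1/4 × 256 = 64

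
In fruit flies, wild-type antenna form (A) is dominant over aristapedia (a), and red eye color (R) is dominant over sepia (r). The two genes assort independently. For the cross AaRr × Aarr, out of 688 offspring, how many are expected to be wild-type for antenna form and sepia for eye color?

Dihybrid cross AaRr × Aarr — consider each gene separately:
antenna form: Aa × Aa → 1 AA, 2 Aa, 1 aa → 3 A_ : 1 aa (out of 4)
eye color: Rr × rr → 2 Rr, 2 rr → 2 R_ : 2 rr (out of 4)
Looking for: wild-type (A_) and sepia (rr)
P(wild-type) = 3/4, P(sepia) = 2/4
P(both) = 3/4 × 2/4 = 6/16 = 3/8
Expected count = 3/8 × 688 = 258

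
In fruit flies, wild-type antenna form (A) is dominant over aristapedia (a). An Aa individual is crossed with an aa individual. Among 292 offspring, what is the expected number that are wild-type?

Punnett square for Aa × aa:
Offspring genotypes: 2 Aa, 2 aa
wild-type: 2, aristapedia: 2
wild-type: 2 out of 4 → fraction 1/2
Expected count = 1/2 × 292 = 146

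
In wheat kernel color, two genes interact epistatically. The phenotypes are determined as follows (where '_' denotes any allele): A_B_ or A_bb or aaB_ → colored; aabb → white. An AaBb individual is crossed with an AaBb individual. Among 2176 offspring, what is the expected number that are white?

Cross: AaBb × AaBb — consider each gene separately:
A gene: Aa × Aa → 1 AA, 2 Aa, 1 aa → 3 A_ : 1 aa (out of 4)
B gene: Bb × Bb → 1 BB, 2 Bb, 1 bb → 3 B_ : 1 bb (out of 4)
Genotype classes (out of 4 × 4 = 16): A_B_ = 3×3 = 9; A_bb = 3×1 = 3; aaB_ = 1×3 = 3; aabb = 1×1 = 1
Apply the phenotype rules: A_B_ (9) + A_bb (3) + aaB_ (3) → colored; aabb (1) → white
Phenotype counts (out of 16): 15 colored, 1 white
white: 1 out of 16 → fraction 1/16
Expected count = 1/16 × 2176 = 136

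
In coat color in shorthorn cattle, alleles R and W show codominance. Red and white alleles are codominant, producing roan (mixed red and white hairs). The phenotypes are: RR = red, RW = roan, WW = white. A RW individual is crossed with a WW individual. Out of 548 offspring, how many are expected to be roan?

Punnett square for RW × WW:
Offspring genotypes: 2 RW, 2 WW
Phenotype counts: 2 roan, 2 white
roan: 2 out of 4 → fraction 1/2
Expected count = 1/2 × 548 = 274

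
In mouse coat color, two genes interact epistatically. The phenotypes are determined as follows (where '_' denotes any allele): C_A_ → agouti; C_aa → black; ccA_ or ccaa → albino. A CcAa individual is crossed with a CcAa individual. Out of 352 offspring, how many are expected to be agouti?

Cross: CcAa × CcAa — consider each gene separately:
C gene: Cc × Cc → 1 CC, 2 Cc, 1 cc → 3 C_ : 1 cc (out of 4)
A gene: Aa × Aa → 1 AA, 2 Aa, 1 aa → 3 A_ : 1 aa (out of 4)
Genotype classes (out of 4 × 4 = 16): C_A_ = 3×3 = 9; C_aa = 3×1 = 3; ccA_ = 1×3 = 3; ccaa = 1×1 = 1
Apply the phenotype rules: C_A_ (9) → agouti; C_aa (3) → black; ccA_ (3) + ccaa (1) → albino
Phenotype counts (out of 16): 9 agouti, 3 black, 4 albino
agouti: 9 out of 16 → fraction 9/16
Expected count = 9/16 × 352 = 198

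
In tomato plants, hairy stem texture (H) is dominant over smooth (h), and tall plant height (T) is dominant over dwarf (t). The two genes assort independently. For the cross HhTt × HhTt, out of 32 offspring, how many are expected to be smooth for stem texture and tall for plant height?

Dihybrid cross HhTt × HhTt — consider each gene separately:
stem texture: Hh × Hh → 1 HH, 2 Hh, 1 hh → 3 H_ : 1 hh (out of 4)
plant height: Tt × Tt → 1 TT, 2 Tt, 1 tt → 3 T_ : 1 tt (out of 4)
Looking for: smooth (hh) and tall (T_)
P(smooth) = 1/4, P(tall) = 3/4
P(both) = 1/4 × 3/4 = 3/16
Expected count = 3/16 × 32 = 6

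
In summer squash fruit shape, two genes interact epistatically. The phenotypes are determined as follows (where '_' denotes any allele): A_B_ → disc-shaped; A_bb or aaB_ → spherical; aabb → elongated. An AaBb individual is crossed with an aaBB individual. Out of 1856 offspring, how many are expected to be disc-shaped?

Cross: AaBb × aaBB — consider each gene separately:
A gene: Aa × aa → 2 Aa, 2 aa → 2 A_ : 2 aa (out of 4)
B gene: Bb × BB → 2 BB, 2 Bb → 4 B_ (out of 4)
Genotype classes (out of 4 × 4 = 16): A_B_ = 2×4 = 8; aaB_ = 2×4 = 8
Apply the phenotype rules: A_B_ (8) → disc-shaped; aaB_ (8) → spherical
Phenotype counts (out of 16): 8 disc-shaped, 8 spherical
disc-shaped: 8 out of 16 → fraction 1/2
Expected count = 1/2 × 1856 = 928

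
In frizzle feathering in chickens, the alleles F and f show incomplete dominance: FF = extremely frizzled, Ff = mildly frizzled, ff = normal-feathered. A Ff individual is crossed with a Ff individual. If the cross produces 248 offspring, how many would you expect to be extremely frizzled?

Punnett square for Ff × Ff:
Offspring genotypes: 1 FF, 2 Ff, 1 ff
Phenotype counts: 1 extremely frizzled, 2 mildly frizzled, 1 normal-feathered
extremely frizzled: 1 out of 4 → fraction 1/4
Expected count = 1/4 × 248 = 62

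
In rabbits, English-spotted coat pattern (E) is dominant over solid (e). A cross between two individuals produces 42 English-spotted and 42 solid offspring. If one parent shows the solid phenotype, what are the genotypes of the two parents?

Observed offspring: 42 English-spotted, 42 solid
The observed ratio simplifies to 1:1. One parent shows solid, so its genotype must be ee. A 1:1 offspring split requires the other parent to be heterozygous (Ee).
Parent genotypes: ee × Ee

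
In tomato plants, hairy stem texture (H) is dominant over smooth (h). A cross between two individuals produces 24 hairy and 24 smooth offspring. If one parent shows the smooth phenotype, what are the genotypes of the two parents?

Observed offspring: 24 hairy, 24 smooth
The observed ratio simplifies to 1:1. One parent shows smooth, so its genotype must be hh. A 1:1 offspring split requires the other parent to be heterozygous (Hh).
Parent genotypes: hh × Hh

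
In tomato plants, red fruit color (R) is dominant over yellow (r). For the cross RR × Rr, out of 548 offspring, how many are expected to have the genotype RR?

Punnett square for RR × Rr:
Offspring genotypes: 2 RR, 2 Rr
Total offspring: 4
Count with target: 2
Probability: 2/4 = 1/2
Expected count = 1/2 × 548 = 274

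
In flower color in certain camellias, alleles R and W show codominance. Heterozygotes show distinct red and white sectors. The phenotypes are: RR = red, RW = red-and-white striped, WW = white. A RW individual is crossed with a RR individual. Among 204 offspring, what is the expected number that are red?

Punnett square for RW × RR:
Offspring genotypes: 2 RR, 2 RW
Phenotype counts: 2 red, 2 red-and-white striped
red: 2 out of 4 → fraction 1/2
Expected count = 1/2 × 204 = 102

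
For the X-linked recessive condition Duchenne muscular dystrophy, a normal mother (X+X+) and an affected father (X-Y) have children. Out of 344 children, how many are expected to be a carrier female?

Cross: X+X+ × X-Y
Offspring: 2 X+X-, 2 X+Y
Probability of a carrier female: 2/4 = 1/2
Expected count = 1/2 × 344 = 172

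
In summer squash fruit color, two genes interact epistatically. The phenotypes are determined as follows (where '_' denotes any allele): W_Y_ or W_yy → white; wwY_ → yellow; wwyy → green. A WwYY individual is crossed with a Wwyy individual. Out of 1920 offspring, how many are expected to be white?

Cross: WwYY × Wwyy — consider each gene separately:
W gene: Ww × Ww → 1 WW, 2 Ww, 1 ww → 3 W_ : 1 ww (out of 4)
Y gene: YY × yy → 4 Yy → 4 Y_ (out of 4)
Genotype classes (out of 4 × 4 = 16): W_Y_ = 3×4 = 12; wwY_ = 1×4 = 4
Apply the phenotype rules: W_Y_ (12) → white; wwY_ (4) → yellow
Phenotype counts (out of 16): 12 white, 4 yellow
white: 12 out of 16 → fraction 3/4
Expected count = 3/4 × 1920 = 1440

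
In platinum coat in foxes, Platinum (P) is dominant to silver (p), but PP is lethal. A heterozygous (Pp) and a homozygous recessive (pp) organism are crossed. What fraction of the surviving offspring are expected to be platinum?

Cross: Pp × pp
Punnett square offspring (before lethality): 2 Pp, 2 pp
No PP offspring are produced in this cross.
platinum: 2 out of 4
Probability: 2/4 = 1/2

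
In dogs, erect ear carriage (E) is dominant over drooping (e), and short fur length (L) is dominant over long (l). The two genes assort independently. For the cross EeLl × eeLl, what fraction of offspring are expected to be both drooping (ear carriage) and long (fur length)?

Dihybrid cross EeLl × eeLl — consider each gene separately:
ear carriage: Ee × ee → 2 Ee, 2 ee → 2 E_ : 2 ee (out of 4)
fur length: Ll × Ll → 1 LL, 2 Ll, 1 ll → 3 L_ : 1 ll (out of 4)
Looking for: drooping (ee) and long (ll)
P(drooping) = 2/4, P(long) = 1/4
P(both) = 2/4 × 1/4 = 2/16 = 1/8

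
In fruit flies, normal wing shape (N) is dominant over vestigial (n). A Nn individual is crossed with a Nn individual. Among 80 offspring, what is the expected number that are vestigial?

Punnett square for Nn × Nn:
Offspring genotypes: 1 NN, 2 Nn, 1 nn
normal: 3, vestigial: 1
vestigial: 1 out of 4 → fraction 1/4
Expected count = 1/4 × 80 = 20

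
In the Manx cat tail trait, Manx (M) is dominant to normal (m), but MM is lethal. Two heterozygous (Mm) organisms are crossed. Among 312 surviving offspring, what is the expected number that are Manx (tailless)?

Cross: Mm × Mm
Punnett square offspring (before lethality): 1 MM, 2 Mm, 1 mm
The MM genotype is lethal (embryos die); surviving offspring: 2 Mm, 1 mm
Manx (tailless): 2 out of 3 → fraction 2/3
Expected count = 2/3 × 312 = 208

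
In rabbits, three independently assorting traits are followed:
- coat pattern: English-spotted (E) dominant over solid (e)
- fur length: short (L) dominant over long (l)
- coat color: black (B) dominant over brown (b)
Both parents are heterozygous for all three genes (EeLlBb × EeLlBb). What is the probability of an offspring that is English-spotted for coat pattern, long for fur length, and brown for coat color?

Trihybrid cross: EeLlBb × EeLlBb
Each trait segregates independently with a 3:1 phenotypic ratio, so each gene contributes 3/4 (dominant) or 1/4 (recessive).
Target: English-spotted (coat pattern), long (fur length), brown (coat color)
Probability = product of independent per-trait probabilities
= 3/4 × 1/4 × 1/4 = 3/64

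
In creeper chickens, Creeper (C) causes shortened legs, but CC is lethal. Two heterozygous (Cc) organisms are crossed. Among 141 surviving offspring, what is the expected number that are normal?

Cross: Cc × Cc
Punnett square offspring (before lethality): 1 CC, 2 Cc, 1 cc
The CC genotype is lethal (embryos die); surviving offspring: 2 Cc, 1 cc
normal: 1 out of 3 → fraction 1/3
Expected count = 1/3 × 141 = 47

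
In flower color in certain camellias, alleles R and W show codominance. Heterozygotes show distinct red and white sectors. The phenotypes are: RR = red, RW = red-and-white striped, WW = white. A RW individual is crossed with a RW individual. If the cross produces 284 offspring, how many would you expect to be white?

Punnett square for RW × RW:
Offspring genotypes: 1 RR, 2 RW, 1 WW
Phenotype counts: 1 red, 2 red-and-white striped, 1 white
white: 1 out of 4 → fraction 1/4
Expected count = 1/4 × 284 = 71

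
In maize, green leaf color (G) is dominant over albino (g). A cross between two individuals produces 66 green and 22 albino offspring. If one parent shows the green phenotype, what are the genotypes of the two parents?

Observed offspring: 66 green, 22 albino
The observed ratio simplifies to 3:1. Albino (gg) offspring appear, so each parent must contribute one g allele. The parent stated to show green carries G, so it is Gg. The other parent is then either Gg or gg: Gg × gg would give a 1:1 split, whereas Gg × Gg gives 3:1 — matching the data. So both parents are heterozygous (Gg × Gg).
Parent genotypes: Gg × Gg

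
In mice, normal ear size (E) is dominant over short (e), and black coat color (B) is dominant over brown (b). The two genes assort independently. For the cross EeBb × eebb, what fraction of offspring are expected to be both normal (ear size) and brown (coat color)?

Dihybrid cross EeBb × eebb — consider each gene separately:
ear size: Ee × ee → 2 Ee, 2 ee → 2 E_ : 2 ee (out of 4)
coat color: Bb × bb → 2 Bb, 2 bb → 2 B_ : 2 bb (out of 4)
Looking for: normal (E_) and brown (bb)
P(normal) = 2/4, P(brown) = 2/4
P(both) = 2/4 × 2/4 = 4/16 = 1/4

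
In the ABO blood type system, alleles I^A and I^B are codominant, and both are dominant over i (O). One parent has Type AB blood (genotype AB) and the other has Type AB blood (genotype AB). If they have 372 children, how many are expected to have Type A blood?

Cross: AB × AB
Possible offspring genotypes: 1 AA, 2 AB, 1 BB
Blood type counts: 1 Type A, 2 Type AB, 1 Type B
Probability of Type A: 1/4
Expected count = 1/4 × 372 = 93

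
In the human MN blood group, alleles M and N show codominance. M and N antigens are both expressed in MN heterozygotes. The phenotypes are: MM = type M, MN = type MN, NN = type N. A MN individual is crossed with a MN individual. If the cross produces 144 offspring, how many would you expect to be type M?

Punnett square for MN × MN:
Offspring genotypes: 1 MM, 2 MN, 1 NN
Phenotype counts: 1 type M, 2 type MN, 1 type N
type M: 1 out of 4 → fraction 1/4
Expected count = 1/4 × 144 = 36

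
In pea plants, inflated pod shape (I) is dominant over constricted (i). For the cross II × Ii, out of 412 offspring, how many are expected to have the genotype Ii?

Punnett square for II × Ii:
Offspring genotypes: 2 II, 2 Ii
Total offspring: 4
Count with target: 2
Probability: 2/4 = 1/2
Expected count = 1/2 × 412 = 206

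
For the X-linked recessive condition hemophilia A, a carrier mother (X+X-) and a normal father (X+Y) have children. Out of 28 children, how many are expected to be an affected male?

Cross: X+X- × X+Y
Offspring: 1 X+X+, 1 X+Y, 1 X+X-, 1 X-Y
Probability of an affected male: 1/4
Expected count = 1/4 × 28 = 7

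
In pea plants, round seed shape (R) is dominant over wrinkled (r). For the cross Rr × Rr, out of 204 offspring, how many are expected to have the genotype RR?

Punnett square for Rr × Rr:
Offspring genotypes: 1 RR, 2 Rr, 1 rr
Total offspring: 4
Count with target: 1
Probability: 1/4
Expected count = 1/4 × 204 = 51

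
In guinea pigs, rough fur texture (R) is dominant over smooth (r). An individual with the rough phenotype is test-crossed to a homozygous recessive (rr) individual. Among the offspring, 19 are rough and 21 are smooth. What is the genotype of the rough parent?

Test cross: ? × rr
Offspring: 19 rough, 21 smooth — approximately 1:1.
A 1:1 ratio in a test cross indicates the unknown parent is heterozygous (Rr).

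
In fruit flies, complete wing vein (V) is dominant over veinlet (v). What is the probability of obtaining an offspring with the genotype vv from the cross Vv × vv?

Punnett square for Vv × vv:
Offspring genotypes: 2 Vv, 2 vv
Total offspring: 4
Count with target: 2
Probability: 2/4 = 1/2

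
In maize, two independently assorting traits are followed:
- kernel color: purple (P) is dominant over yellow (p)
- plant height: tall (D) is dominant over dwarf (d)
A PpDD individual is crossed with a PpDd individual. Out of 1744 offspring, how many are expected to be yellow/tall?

Dihybrid cross PpDD × PpDd — consider each gene separately:
kernel color: Pp × Pp → 1 PP, 2 Pp, 1 pp → 3 P_ : 1 pp (out of 4)
plant height: DD × Dd → 2 DD, 2 Dd → 4 D_ (out of 4)
Combine (counts out of 4 × 4 = 16): purple/tall (P_D_) = 3×4 = 12; yellow/tall (ppD_) = 1×4 = 4
Phenotype counts (out of 16): 12 purple/tall, 4 yellow/tall
yellow/tall: 4 out of 16 → fraction 1/4
Expected count = 1/4 × 1744 = 436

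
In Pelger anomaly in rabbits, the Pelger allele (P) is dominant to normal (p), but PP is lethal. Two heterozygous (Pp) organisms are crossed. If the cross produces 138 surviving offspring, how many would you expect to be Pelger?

Cross: Pp × Pp
Punnett square offspring (before lethality): 1 PP, 2 Pp, 1 pp
The PP genotype is lethal (embryos die); surviving offspring: 2 Pp, 1 pp
Pelger: 2 out of 3 → fraction 2/3
Expected count = 2/3 × 138 = 92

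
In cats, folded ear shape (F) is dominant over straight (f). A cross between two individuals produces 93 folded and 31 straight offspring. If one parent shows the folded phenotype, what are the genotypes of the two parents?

Observed offspring: 93 folded, 31 straight
The observed ratio simplifies to 3:1. Straight (ff) offspring appear, so each parent must contribute one f allele. The parent stated to show folded carries F, so it is Ff. The other parent is then either Ff or ff: Ff × ff would give a 1:1 split, whereas Ff × Ff gives 3:1 — matching the data. So both parents are heterozygous (Ff × Ff).
Parent genotypes: Ff × Ff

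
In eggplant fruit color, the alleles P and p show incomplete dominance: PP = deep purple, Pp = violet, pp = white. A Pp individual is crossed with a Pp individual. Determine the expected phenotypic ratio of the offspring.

Punnett square for Pp × Pp:
Offspring genotypes: 1 PP, 2 Pp, 1 pp
Phenotype counts: 1 deep purple, 2 violet, 1 white
Ratio: 1 deep purple : 2 violet : 1 white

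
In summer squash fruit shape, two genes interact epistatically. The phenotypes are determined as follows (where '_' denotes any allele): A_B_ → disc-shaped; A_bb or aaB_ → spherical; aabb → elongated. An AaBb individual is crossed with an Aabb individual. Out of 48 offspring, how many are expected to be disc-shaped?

Cross: AaBb × Aabb — consider each gene separately:
A gene: Aa × Aa → 1 AA, 2 Aa, 1 aa → 3 A_ : 1 aa (out of 4)
B gene: Bb × bb → 2 Bb, 2 bb → 2 B_ : 2 bb (out of 4)
Genotype classes (out of 4 × 4 = 16): A_B_ = 3×2 = 6; A_bb = 3×2 = 6; aaB_ = 1×2 = 2; aabb = 1×2 = 2
Apply the phenotype rules: A_B_ (6) → disc-shaped; A_bb (6) + aaB_ (2) → spherical; aabb (2) → elongated
Phenotype counts (out of 16): 6 disc-shaped, 8 spherical, 2 elongated
disc-shaped: 6 out of 16 → fraction 3/8
Expected count = 3/8 × 48 = 18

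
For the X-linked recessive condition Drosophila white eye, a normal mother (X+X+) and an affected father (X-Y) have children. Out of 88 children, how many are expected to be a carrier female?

Cross: X+X+ × X-Y
Offspring: 2 X+X-, 2 X+Y
Probability of a carrier female: 2/4 = 1/2
Expected count = 1/2 × 88 = 44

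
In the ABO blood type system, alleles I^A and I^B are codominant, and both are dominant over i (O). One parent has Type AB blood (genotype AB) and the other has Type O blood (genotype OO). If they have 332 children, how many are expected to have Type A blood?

Cross: AB × OO
Possible offspring genotypes: 2 AO, 2 BO
Blood type counts: 2 Type A, 2 Type B
Probability of Type A: 2/4 = 1/2
Expected count = 1/2 × 332 = 166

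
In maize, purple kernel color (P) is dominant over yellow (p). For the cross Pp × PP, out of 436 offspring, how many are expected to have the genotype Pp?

Punnett square for Pp × PP:
Offspring genotypes: 2 PP, 2 Pp
Total offspring: 4
Count with target: 2
Probability: 2/4 = 1/2
Expected count = 1/2 × 436 = 218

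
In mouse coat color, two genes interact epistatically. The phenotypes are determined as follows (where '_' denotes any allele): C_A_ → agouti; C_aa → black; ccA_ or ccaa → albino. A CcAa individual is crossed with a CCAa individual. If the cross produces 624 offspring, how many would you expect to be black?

Cross: CcAa × CCAa — consider each gene separately:
C gene: Cc × CC → 2 CC, 2 Cc → 4 C_ (out of 4)
A gene: Aa × Aa → 1 AA, 2 Aa, 1 aa → 3 A_ : 1 aa (out of 4)
Genotype classes (out of 4 × 4 = 16): C_A_ = 4×3 = 12; C_aa = 4×1 = 4
Apply the phenotype rules: C_A_ (12) → agouti; C_aa (4) → black
Phenotype counts (out of 16): 12 agouti, 4 black
black: 4 out of 16 → fraction 1/4
Expected count = 1/4 × 624 = 156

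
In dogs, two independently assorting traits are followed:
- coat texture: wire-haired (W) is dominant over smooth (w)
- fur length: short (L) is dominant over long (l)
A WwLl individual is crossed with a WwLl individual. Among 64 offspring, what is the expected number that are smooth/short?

Dihybrid cross WwLl × WwLl — consider each gene separately:
coat texture: Ww × Ww → 1 WW, 2 Ww, 1 ww → 3 W_ : 1 ww (out of 4)
fur length: Ll × Ll → 1 LL, 2 Ll, 1 ll → 3 L_ : 1 ll (out of 4)
Combine (counts out of 4 × 4 = 16): wire-haired/short (W_L_) = 3×3 = 9; wire-haired/long (W_ll) = 3×1 = 3; smooth/short (wwL_) = 1×3 = 3; smooth/long (wwll) = 1×1 = 1
Phenotype counts (out of 16): 9 wire-haired/short, 3 wire-haired/long, 3 smooth/short, 1 smooth/long
smooth/short: 3 out of 16 → fraction 3/16
Expected count = 3/16 × 64 = 12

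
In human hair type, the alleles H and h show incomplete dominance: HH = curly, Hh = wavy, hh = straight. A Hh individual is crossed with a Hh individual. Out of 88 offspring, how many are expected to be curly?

Punnett square for Hh × Hh:
Offspring genotypes: 1 HH, 2 Hh, 1 hh
Phenotype counts: 1 curly, 2 wavy, 1 straight
curly: 1 out of 4 → fraction 1/4
Expected count = 1/4 × 88 = 22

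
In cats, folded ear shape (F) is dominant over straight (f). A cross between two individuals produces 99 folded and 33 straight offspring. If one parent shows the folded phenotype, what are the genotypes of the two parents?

Observed offspring: 99 folded, 33 straight
The observed ratio simplifies to 3:1. Straight (ff) offspring appear, so each parent must contribute one f allele. The parent stated to show folded carries F, so it is Ff. The other parent is then either Ff or ff: Ff × ff would give a 1:1 split, whereas Ff × Ff gives 3:1 — matching the data. So both parents are heterozygous (Ff × Ff).
Parent genotypes: Ff × Ff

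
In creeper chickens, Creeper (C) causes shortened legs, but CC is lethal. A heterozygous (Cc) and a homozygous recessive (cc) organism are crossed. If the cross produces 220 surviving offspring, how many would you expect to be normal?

Cross: Cc × cc
Punnett square offspring (before lethality): 2 Cc, 2 cc
No CC offspring are produced in this cross.
normal: 2 out of 4 → fraction 1/2
Expected count = 1/2 × 220 = 110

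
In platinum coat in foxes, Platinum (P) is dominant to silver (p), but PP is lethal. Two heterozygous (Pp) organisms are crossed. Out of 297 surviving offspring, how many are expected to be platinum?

Cross: Pp × Pp
Punnett square offspring (before lethality): 1 PP, 2 Pp, 1 pp
The PP genotype is lethal (embryos die); surviving offspring: 2 Pp, 1 pp
platinum: 2 out of 3 → fraction 2/3
Expected count = 2/3 × 297 = 198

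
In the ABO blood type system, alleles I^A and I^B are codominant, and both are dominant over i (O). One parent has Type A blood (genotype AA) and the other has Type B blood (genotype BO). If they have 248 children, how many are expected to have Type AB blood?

Cross: AA × BO
Possible offspring genotypes: 2 AB, 2 AO
Blood type counts: 2 Type AB, 2 Type A
Probability of Type AB: 2/4 = 1/2
Expected count = 1/2 × 248 = 124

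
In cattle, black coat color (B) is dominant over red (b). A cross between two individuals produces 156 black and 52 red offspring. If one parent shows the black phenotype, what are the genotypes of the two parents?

Observed offspring: 156 black, 52 red
The observed ratio simplifies to 3:1. Red (bb) offspring appear, so each parent must contribute one b allele. The parent stated to show black carries B, so it is Bb. The other parent is then either Bb or bb: Bb × bb would give a 1:1 split, whereas Bb × Bb gives 3:1 — matching the data. So both parents are heterozygous (Bb × Bb).
Parent genotypes: Bb × Bb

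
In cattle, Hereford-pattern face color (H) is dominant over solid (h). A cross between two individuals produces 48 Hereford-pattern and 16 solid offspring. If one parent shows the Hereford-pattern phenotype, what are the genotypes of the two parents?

Observed offspring: 48 Hereford-pattern, 16 solid
The observed ratio simplifies to 3:1. Solid (hh) offspring appear, so each parent must contribute one h allele. The parent stated to show Hereford-pattern carries H, so it is Hh. The other parent is then either Hh or hh: Hh × hh would give a 1:1 split, whereas Hh × Hh gives 3:1 — matching the data. So both parents are heterozygous (Hh × Hh).
Parent genotypes: Hh × Hh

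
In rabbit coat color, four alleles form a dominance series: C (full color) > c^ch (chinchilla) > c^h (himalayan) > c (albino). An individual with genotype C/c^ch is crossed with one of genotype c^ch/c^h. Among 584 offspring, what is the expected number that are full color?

Cross: C/c^ch × c^ch/c^h
Allele dominance: C > c^ch > c^h > c
Offspring genotypes: 1 C/c^ch, 1 C/c^h, 1 c^ch/c^ch, 1 c^ch/c^h
Phenotype counts: 2 full color, 2 chinchilla
full color: 2 out of 4 → fraction 1/2
Expected count = 1/2 × 584 = 292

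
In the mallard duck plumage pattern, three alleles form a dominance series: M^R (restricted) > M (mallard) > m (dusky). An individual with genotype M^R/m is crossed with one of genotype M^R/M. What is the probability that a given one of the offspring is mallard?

Cross: M^R/m × M^R/M
Allele dominance: M^R > M > m
Offspring genotypes: 1 M^R/M^R, 1 M^R/M, 1 M^R/m, 1 M/m
Phenotype counts: 3 restricted, 1 mallard
mallard: 1 out of 4
Probability: 1/4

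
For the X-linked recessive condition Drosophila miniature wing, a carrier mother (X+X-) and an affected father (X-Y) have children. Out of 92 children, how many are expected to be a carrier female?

Cross: X+X- × X-Y
Offspring: 1 X+X-, 1 X+Y, 1 X-X-, 1 X-Y
Probability of a carrier female: 1/4
Expected count = 1/4 × 92 = 23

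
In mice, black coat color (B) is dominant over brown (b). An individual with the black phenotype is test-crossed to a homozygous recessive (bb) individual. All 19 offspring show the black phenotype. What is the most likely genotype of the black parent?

Test cross: ? × bb
All offspring are black.
If the unknown parent were heterozygous (Bb), about half of 19 offspring would be brown; none are. The unknown parent is most likely homozygous dominant (BB).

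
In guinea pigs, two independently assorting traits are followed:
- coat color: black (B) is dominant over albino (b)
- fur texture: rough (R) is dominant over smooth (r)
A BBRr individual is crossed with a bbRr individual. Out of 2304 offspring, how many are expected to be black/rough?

Dihybrid cross BBRr × bbRr — consider each gene separately:
coat color: BB × bb → 4 Bb → 4 B_ (out of 4)
fur texture: Rr × Rr → 1 RR, 2 Rr, 1 rr → 3 R_ : 1 rr (out of 4)
Combine (counts out of 4 × 4 = 16): black/rough (B_R_) = 4×3 = 12; black/smooth (B_rr) = 4×1 = 4
Phenotype counts (out of 16): 12 black/rough, 4 black/smooth
black/rough: 12 out of 16 → fraction 3/4
Expected count = 3/4 × 2304 = 1728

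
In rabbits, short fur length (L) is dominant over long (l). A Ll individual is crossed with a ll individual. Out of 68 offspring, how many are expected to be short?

Punnett square for Ll × ll:
Offspring genotypes: 2 Ll, 2 ll
short: 2, long: 2
short: 2 out of 4 → fraction 1/2
Expected count = 1/2 × 68 = 34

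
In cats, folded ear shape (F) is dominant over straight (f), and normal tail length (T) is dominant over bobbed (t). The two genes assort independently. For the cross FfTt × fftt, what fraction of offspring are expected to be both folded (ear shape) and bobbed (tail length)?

Dihybrid cross FfTt × fftt — consider each gene separately:
ear shape: Ff × ff → 2 Ff, 2 ff → 2 F_ : 2 ff (out of 4)
tail length: Tt × tt → 2 Tt, 2 tt → 2 T_ : 2 tt (out of 4)
Looking for: folded (F_) and bobbed (tt)
P(folded) = 2/4, P(bobbed) = 2/4
P(both) = 2/4 × 2/4 = 4/16 = 1/4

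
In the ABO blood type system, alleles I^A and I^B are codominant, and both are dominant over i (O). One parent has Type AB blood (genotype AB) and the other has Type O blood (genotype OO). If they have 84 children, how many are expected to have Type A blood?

Cross: AB × OO
Possible offspring genotypes: 2 AO, 2 BO
Blood type counts: 2 Type A, 2 Type B
Probability of Type A: 2/4 = 1/2
Expected count = 1/2 × 84 = 42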